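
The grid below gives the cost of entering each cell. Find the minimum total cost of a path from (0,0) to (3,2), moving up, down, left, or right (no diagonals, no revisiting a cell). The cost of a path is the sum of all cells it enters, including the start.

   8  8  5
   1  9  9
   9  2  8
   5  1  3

24

Cheapest: (0,0) (1,0) (1,1) (2,1) (3,1) (3,2)
  8 + 1 + 9 + 2 + 1 + 3 = 24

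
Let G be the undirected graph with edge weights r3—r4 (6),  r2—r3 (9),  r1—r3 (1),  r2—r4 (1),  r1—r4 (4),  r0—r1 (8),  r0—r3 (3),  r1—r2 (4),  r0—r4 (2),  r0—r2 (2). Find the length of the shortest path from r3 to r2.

5

Checking several routes:
r3-r1-r4-r2: 1 + 4 + 1 = 6
r3-r1-r2: 1 + 4 = 5
r3-r0-r4-r2: 3 + 2 + 1 = 6
r3-r0-r2: 3 + 2 = 5
r3-r2: 9
r3-r4-r2: 6 + 1 = 7
The minimum is 5.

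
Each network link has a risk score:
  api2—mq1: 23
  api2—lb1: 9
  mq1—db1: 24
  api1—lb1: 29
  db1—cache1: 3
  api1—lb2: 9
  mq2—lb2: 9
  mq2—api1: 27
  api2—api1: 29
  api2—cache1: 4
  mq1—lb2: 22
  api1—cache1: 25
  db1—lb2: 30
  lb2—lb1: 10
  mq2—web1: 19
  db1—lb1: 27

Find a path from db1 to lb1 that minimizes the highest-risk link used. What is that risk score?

9

Checking several routes:
db1 → mq1 → api2 → lb1: max(24, 23, 9) = 24
db1 → cache1 → api2 → mq1 → lb2 → lb1: max(3, 4, 23, 22, 10) = 23
db1 → cache1 → api2 → lb1: max(3, 4, 9) = 9
The minimum achievable maximum is 9.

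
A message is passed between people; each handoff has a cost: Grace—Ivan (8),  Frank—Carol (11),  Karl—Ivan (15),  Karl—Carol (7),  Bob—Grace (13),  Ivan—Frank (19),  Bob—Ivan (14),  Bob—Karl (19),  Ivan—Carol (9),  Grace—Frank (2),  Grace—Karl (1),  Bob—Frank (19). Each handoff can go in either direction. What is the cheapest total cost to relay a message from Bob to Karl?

Comparing a few candidate routes:
Bob-Ivan-Grace-Karl: 14 + 8 + 1 = 23
Bob-Frank-Grace-Karl: 19 + 2 + 1 = 22
Bob-Karl: 19
Bob-Grace-Karl: 13 + 1 = 14
Shortest: 14.

14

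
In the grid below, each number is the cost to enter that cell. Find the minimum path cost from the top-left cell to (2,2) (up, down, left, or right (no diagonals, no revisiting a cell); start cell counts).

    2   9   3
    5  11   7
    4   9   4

Best path: r0c0 r1c0 r2c0 r2c1 r2c2
Cost: 2 + 5 + 4 + 9 + 4 = 24

24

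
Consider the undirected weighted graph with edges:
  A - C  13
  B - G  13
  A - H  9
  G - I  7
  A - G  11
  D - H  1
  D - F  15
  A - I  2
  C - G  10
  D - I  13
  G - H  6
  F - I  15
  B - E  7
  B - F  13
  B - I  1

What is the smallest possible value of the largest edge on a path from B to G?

A few of the B→G routes:
B-I-A-H-G: max(1, 2, 9, 6) = 9
B-I-A-G: max(1, 2, 11) = 11
B-G: max(13) = 13
B-I-G: max(1, 7) = 7
The minimum achievable maximum is 7.

7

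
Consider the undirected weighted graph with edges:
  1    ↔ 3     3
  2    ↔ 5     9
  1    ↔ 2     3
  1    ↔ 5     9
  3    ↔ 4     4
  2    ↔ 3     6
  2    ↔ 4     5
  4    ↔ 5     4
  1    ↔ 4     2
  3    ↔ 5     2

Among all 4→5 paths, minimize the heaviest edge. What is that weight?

3

Comparing a few candidate routes:
4→3→5: max(4, 2) = 4
4→1→3→5: max(2, 3, 2) = 3
4→5: max(4) = 4
The minimum achievable maximum is 3.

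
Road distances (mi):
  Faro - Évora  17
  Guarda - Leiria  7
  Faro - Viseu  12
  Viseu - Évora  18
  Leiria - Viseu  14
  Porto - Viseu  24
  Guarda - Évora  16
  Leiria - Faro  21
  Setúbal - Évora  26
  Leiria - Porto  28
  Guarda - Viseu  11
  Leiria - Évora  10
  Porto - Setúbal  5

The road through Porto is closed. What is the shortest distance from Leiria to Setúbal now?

Comparing a few candidate routes:
Leiria → Faro → Évora → Setúbal: 21 + 17 + 26 = 64
Leiria → Évora → Setúbal: 10 + 26 = 36
Leiria → Viseu → Guarda → Évora → Setúbal: 14 + 11 + 16 + 26 = 67
Leiria → Viseu → Évora → Setúbal: 14 + 18 + 26 = 58
Leiria → Guarda → Évora → Setúbal: 7 + 16 + 26 = 49
Leiria → Guarda → Viseu → Évora → Setúbal: 7 + 11 + 18 + 26 = 62
Best route has total 36 mi.

36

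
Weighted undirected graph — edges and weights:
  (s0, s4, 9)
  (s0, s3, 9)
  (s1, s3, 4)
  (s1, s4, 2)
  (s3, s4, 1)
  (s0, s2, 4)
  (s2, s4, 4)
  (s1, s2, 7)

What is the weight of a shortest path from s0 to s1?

A few of the s0→s1 routes:
s0 → s2 → s1: 4 + 7 = 11
s0 → s4 → s1: 9 + 2 = 11
s0 → s3 → s4 → s1: 9 + 1 + 2 = 12
s0 → s2 → s4 → s1: 4 + 4 + 2 = 10
s0 → s2 → s4 → s3 → s1: 4 + 4 + 1 + 4 = 13
Shortest: 10.

10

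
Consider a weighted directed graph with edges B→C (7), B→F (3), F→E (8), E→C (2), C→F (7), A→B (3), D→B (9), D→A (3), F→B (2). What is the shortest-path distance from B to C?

Candidate routes:
B -> C: 7
B -> F -> E -> C: 3 + 8 + 2 = 13
The minimum is 7.

7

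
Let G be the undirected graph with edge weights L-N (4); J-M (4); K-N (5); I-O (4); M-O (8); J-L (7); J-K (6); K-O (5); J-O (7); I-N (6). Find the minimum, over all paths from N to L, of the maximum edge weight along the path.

4

Some routes from N to L:
N→I→O→J→L: max(6, 4, 7, 7) = 7
N→K→O→J→L: max(5, 5, 7, 7) = 7
N→K→O→M→J→L: max(5, 5, 8, 4, 7) = 8
N→L: max(4) = 4
N→K→J→L: max(5, 6, 7) = 7
N→I→O→K→J→L: max(6, 4, 5, 6, 7) = 7
The minimum achievable maximum is 4.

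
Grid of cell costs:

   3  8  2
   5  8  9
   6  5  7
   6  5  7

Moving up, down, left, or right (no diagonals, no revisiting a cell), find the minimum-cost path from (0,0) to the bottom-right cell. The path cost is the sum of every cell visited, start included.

Cheapest: [0,0] -> [1,0] -> [2,0] -> [2,1] -> [3,1] -> [3,2]
  3 + 5 + 6 + 5 + 5 + 7 = 31

31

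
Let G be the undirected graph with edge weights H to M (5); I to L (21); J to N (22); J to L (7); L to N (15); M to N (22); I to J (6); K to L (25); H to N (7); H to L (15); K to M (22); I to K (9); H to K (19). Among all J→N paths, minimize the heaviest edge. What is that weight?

A few of the J→N routes:
J - L - H - N: max(7, 15, 7) = 15
J - L - N: max(7, 15) = 15
J - I - K - H - L - N: max(6, 9, 19, 15, 15) = 19
Best route has worst link 15.

15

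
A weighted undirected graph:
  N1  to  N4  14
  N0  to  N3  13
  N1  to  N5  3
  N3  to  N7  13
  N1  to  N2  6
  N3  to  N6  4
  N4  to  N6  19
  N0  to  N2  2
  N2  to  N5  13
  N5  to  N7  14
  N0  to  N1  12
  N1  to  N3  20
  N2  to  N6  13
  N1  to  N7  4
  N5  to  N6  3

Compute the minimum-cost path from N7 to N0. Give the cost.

12

Comparing a few candidate routes:
N7-N1-N5-N2-N0: 4 + 3 + 13 + 2 = 22
N7-N1-N0: 4 + 12 = 16
N7-N5-N1-N2-N0: 14 + 3 + 6 + 2 = 25
N7-N1-N2-N0: 4 + 6 + 2 = 12
Shortest: 12.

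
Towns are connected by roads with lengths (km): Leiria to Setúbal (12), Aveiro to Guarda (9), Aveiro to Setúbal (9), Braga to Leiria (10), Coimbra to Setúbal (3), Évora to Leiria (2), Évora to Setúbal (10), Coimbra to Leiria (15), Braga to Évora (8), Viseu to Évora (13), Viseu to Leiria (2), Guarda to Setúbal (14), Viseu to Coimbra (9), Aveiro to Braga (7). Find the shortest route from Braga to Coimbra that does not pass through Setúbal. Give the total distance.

21

Comparing a few candidate routes:
Braga-Évora-Leiria-Coimbra: 8 + 2 + 15 = 25
Braga-Évora-Leiria-Viseu-Coimbra: 8 + 2 + 2 + 9 = 21
Braga-Leiria-Coimbra: 10 + 15 = 25
Braga-Leiria-Viseu-Coimbra: 10 + 2 + 9 = 21
Braga-Évora-Viseu-Coimbra: 8 + 13 + 9 = 30
Braga-Leiria-Évora-Viseu-Coimbra: 10 + 2 + 13 + 9 = 34
Shortest: 21 km.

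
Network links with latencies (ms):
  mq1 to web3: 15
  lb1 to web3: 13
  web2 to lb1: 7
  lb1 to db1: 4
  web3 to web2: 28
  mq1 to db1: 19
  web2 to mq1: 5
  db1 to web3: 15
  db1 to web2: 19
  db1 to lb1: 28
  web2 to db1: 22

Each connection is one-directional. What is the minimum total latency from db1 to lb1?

Routes from db1 to lb1:
db1 → web3 → web2 → lb1: 15 + 28 + 7 = 50
db1 → lb1: 28
db1 → web2 → lb1: 19 + 7 = 26
The minimum is 26 ms.

26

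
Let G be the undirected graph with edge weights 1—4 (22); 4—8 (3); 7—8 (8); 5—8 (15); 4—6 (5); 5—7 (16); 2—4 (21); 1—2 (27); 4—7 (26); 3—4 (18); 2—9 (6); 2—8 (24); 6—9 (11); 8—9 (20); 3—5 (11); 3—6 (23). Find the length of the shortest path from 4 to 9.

16

Checking several routes:
4 -> 8 -> 9: 3 + 20 = 23
4 -> 2 -> 9: 21 + 6 = 27
4 -> 6 -> 9: 5 + 11 = 16
Shortest: 16.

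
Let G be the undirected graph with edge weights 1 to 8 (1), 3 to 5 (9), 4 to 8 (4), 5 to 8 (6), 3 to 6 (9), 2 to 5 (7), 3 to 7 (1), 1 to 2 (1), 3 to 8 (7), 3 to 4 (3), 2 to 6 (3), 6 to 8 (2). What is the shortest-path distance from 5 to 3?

9

Comparing a few candidate routes:
5-2-1-8-3: 7 + 1 + 1 + 7 = 16
5-3: 9
5-8-4-3: 6 + 4 + 3 = 13
5-8-3: 6 + 7 = 13
Best route has total 9.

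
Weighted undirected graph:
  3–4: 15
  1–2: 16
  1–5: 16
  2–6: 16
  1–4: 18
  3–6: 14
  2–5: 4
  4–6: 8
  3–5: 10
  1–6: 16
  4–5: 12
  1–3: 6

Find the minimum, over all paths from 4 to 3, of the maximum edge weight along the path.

12

Some routes from 4 to 3:
4 - 3: max(15) = 15
4 - 6 - 3: max(8, 14) = 14
4 - 6 - 1 - 2 - 5 - 3: max(8, 16, 16, 4, 10) = 16
4 - 6 - 1 - 3: max(8, 16, 6) = 16
4 - 5 - 3: max(12, 10) = 12
4 - 6 - 1 - 5 - 3: max(8, 16, 16, 10) = 16
Smallest bottleneck: 12.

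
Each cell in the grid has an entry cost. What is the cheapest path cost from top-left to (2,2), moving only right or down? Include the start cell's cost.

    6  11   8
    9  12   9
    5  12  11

43

Best path: (0,0)→(1,0)→(2,0)→(2,1)→(2,2)
Cost: 6 + 9 + 5 + 12 + 11 = 43
For comparison, the top-then-right route costs 45.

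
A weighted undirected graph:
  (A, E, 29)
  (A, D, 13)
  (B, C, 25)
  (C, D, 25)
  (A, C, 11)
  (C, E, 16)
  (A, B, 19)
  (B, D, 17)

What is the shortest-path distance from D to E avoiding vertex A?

Routes from D to E avoiding A:
D → B → C → E: 17 + 25 + 16 = 58
D → C → E: 25 + 16 = 41
Best route has total 41.

41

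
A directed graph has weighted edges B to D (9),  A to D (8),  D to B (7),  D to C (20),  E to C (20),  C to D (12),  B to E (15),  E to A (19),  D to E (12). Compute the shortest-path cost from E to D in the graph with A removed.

Routes from E to D avoiding A:
E -> C -> D: 20 + 12 = 32
The minimum is 32.

32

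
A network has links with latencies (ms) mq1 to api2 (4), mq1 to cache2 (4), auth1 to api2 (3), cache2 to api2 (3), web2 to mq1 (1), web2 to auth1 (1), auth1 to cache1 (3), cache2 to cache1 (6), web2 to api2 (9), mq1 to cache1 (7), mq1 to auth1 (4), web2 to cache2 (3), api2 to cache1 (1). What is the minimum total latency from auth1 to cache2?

4

A few of the auth1→cache2 routes:
auth1 -> api2 -> cache2: 3 + 3 = 6
auth1 -> cache1 -> api2 -> cache2: 3 + 1 + 3 = 7
auth1 -> web2 -> mq1 -> cache2: 1 + 1 + 4 = 6
auth1 -> web2 -> cache2: 1 + 3 = 4
The minimum is 4 ms.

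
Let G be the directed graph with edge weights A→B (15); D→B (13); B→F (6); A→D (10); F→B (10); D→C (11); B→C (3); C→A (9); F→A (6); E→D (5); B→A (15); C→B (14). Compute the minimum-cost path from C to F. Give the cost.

20

Routes from C to F:
C-B-F: 14 + 6 = 20
C-A-D-B-F: 9 + 10 + 13 + 6 = 38
C-A-B-F: 9 + 15 + 6 = 30
The minimum is 20.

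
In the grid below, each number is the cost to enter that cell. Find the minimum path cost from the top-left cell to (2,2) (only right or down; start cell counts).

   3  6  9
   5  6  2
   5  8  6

Cheapest: r0c0 -> r1c0 -> r1c1 -> r1c2 -> r2c2
  3 + 5 + 6 + 2 + 6 = 22
For comparison, the top-then-right route costs 26.

22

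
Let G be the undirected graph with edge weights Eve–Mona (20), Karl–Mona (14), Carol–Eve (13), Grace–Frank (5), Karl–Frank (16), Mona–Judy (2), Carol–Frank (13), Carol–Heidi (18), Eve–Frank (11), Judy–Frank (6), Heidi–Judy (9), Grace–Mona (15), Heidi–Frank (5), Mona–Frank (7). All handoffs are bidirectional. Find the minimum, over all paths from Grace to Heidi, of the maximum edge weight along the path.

Comparing a few candidate routes:
Grace → Mona → Judy → Frank → Heidi: max(15, 2, 6, 5) = 15
Grace → Frank → Judy → Heidi: max(5, 6, 9) = 9
Grace → Mona → Judy → Heidi: max(15, 2, 9) = 15
Grace → Frank → Mona → Judy → Heidi: max(5, 7, 2, 9) = 9
Grace → Frank → Heidi: max(5, 5) = 5
The minimum achievable maximum is 5.

5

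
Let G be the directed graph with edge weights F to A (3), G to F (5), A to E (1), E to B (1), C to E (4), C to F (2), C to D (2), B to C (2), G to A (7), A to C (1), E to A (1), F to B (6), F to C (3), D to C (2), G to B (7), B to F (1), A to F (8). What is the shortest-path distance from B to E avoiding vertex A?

Candidate routes:
B - C - E: 2 + 4 = 6
B - F - C - E: 1 + 3 + 4 = 8
Best route has total 6.

6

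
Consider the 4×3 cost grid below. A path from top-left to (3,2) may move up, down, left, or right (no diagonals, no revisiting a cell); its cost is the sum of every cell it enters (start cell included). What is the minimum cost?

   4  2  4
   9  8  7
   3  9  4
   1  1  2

20

Path (0,0)→(1,0)→(2,0)→(3,0)→(3,1)→(3,2): 4 + 9 + 3 + 1 + 1 + 2 = 20.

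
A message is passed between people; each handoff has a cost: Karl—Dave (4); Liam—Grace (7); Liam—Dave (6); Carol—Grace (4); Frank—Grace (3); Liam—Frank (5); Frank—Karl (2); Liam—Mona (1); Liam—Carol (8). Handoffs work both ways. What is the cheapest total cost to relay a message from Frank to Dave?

6

Candidate routes:
Frank → Liam → Dave: 5 + 6 = 11
Frank → Grace → Liam → Dave: 3 + 7 + 6 = 16
Frank → Karl → Dave: 2 + 4 = 6
Frank → Grace → Carol → Liam → Dave: 3 + 4 + 8 + 6 = 21
Shortest: 6.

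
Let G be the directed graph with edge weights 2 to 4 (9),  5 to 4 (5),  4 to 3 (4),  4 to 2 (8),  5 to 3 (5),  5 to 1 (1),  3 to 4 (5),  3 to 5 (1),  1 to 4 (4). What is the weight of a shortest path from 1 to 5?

9

Paths from 1 to 5:
1 → 4 → 3 → 5: 4 + 4 + 1 = 9
Best route has total 9.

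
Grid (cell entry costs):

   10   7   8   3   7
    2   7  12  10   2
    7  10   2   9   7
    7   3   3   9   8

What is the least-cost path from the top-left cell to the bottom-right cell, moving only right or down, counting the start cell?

49

Cheapest: (0,0) -> (1,0) -> (2,0) -> (3,0) -> (3,1) -> (3,2) -> (3,3) -> (3,4)
  10 + 2 + 7 + 7 + 3 + 3 + 9 + 8 = 49
For comparison, the top-then-right route costs 52.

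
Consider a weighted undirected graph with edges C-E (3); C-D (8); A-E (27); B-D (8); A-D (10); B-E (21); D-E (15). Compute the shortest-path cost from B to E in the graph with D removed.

Paths from B to E avoiding D:
B→E: 21
The minimum is 21.

21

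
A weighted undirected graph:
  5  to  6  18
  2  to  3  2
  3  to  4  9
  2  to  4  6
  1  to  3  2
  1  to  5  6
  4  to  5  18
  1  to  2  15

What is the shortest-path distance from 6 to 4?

34

Some routes from 6 to 4:
6 -> 5 -> 4: 18 + 18 = 36
6 -> 5 -> 1 -> 3 -> 4: 18 + 6 + 2 + 9 = 35
6 -> 5 -> 1 -> 2 -> 4: 18 + 6 + 15 + 6 = 45
6 -> 5 -> 1 -> 3 -> 2 -> 4: 18 + 6 + 2 + 2 + 6 = 34
Best route has total 34.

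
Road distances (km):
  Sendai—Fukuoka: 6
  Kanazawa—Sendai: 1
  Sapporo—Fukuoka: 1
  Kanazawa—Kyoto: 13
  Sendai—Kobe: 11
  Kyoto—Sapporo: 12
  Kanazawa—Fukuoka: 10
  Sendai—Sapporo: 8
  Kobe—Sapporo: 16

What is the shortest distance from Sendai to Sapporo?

A few of the Sendai→Sapporo routes:
Sendai → Kanazawa → Fukuoka → Sapporo: 1 + 10 + 1 = 12
Sendai → Sapporo: 8
Sendai → Fukuoka → Sapporo: 6 + 1 = 7
Best route has total 7 km.

7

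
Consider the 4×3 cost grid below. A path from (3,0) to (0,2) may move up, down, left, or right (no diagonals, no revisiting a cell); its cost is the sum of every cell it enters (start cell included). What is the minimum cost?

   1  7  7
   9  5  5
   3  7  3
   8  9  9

33

Take r3c0→r2c0→r2c1→r2c2→r1c2→r0c2 for a total of 8 + 3 + 7 + 3 + 5 + 7 = 33.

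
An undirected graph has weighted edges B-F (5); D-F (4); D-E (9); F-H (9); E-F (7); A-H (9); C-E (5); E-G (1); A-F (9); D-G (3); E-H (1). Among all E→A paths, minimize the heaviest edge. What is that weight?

Checking several routes:
E→H→F→A: max(1, 9, 9) = 9
E→D→F→H→A: max(9, 4, 9, 9) = 9
E→D→F→A: max(9, 4, 9) = 9
Smallest bottleneck: 9.

9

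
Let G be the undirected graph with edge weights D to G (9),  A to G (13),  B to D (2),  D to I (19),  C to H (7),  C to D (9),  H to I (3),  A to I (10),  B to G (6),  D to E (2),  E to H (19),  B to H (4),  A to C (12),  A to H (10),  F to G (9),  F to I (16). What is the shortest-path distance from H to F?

19

Checking several routes:
H-I-F: 3 + 16 = 19
H-A-G-F: 10 + 13 + 9 = 32
H-B-D-G-F: 4 + 2 + 9 + 9 = 24
H-B-G-F: 4 + 6 + 9 = 19
H-C-D-B-G-F: 7 + 9 + 2 + 6 + 9 = 33
The minimum is 19.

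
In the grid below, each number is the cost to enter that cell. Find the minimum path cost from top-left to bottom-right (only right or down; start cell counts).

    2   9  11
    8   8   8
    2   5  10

27

One optimal route is (0,0) -> (1,0) -> (2,0) -> (2,1) -> (2,2).
Its cost is 2 + 8 + 2 + 5 + 10 = 27.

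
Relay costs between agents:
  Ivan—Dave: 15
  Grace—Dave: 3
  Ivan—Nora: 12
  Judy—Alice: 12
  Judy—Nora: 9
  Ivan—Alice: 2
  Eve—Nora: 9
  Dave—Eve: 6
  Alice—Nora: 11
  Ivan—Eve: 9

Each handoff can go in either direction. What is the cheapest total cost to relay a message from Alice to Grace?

20

Comparing a few candidate routes:
Alice-Ivan-Dave-Grace: 2 + 15 + 3 = 20
Alice-Ivan-Nora-Eve-Dave-Grace: 2 + 12 + 9 + 6 + 3 = 32
Alice-Ivan-Eve-Dave-Grace: 2 + 9 + 6 + 3 = 20
Alice-Nora-Eve-Dave-Grace: 11 + 9 + 6 + 3 = 29
Alice-Judy-Nora-Eve-Dave-Grace: 12 + 9 + 9 + 6 + 3 = 39
Best route has total 20.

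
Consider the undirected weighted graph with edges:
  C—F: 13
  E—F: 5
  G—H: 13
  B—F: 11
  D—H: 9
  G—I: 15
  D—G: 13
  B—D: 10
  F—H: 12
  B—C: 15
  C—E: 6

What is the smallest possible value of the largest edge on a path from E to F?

5

A few of the E→F routes:
E - C - F: max(6, 13) = 13
E - F: max(5) = 5
E - C - B - D - H - F: max(6, 15, 10, 9, 12) = 15
E - C - B - D - G - H - F: max(6, 15, 10, 13, 13, 12) = 15
The minimum achievable maximum is 5.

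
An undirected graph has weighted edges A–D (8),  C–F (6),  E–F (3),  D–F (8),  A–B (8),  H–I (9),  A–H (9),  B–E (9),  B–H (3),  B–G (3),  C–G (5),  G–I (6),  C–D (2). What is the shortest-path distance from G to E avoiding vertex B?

A few of the G→E routes:
G -> I -> H -> A -> D -> F -> E: 6 + 9 + 9 + 8 + 8 + 3 = 43
G -> C -> F -> E: 5 + 6 + 3 = 14
G -> C -> D -> F -> E: 5 + 2 + 8 + 3 = 18
Shortest: 14.

14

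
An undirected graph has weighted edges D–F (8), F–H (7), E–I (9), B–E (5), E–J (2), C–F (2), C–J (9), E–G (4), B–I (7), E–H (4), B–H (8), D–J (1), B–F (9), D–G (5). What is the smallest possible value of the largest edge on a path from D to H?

A few of the D→H routes:
D - G - E - H: max(5, 4, 4) = 5
D - J - E - H: max(1, 2, 4) = 4
D - J - E - B - H: max(1, 2, 5, 8) = 8
Best route has worst link 4.

4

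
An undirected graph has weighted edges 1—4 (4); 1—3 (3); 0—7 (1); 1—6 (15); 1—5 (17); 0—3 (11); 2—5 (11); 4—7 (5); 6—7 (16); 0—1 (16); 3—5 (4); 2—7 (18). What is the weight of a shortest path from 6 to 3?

18

Checking several routes:
6→7→0→1→3: 16 + 1 + 16 + 3 = 36
6→7→0→3: 16 + 1 + 11 = 28
6→1→3: 15 + 3 = 18
6→7→4→1→3: 16 + 5 + 4 + 3 = 28
Shortest: 18.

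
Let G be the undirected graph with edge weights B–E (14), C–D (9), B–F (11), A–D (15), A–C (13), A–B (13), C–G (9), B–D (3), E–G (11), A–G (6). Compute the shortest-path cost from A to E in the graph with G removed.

27

Routes from A to E avoiding G:
A-B-E: 13 + 14 = 27
A-D-B-E: 15 + 3 + 14 = 32
A-C-D-B-E: 13 + 9 + 3 + 14 = 39
Shortest: 27.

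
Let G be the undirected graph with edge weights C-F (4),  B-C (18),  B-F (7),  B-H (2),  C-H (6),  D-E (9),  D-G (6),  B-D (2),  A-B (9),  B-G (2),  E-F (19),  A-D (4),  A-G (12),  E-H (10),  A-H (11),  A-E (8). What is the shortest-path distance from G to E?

Some routes from G to E:
G-B-H-E: 2 + 2 + 10 = 14
G-D-E: 6 + 9 = 15
G-B-D-E: 2 + 2 + 9 = 13
Best route has total 13.

13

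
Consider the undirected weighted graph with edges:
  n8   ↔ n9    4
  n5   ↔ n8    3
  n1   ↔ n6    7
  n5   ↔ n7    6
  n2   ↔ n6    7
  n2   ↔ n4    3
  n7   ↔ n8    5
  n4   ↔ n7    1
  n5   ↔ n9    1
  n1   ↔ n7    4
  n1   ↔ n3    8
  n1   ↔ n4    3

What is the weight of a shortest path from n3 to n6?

Candidate routes:
n3 -> n1 -> n7 -> n4 -> n2 -> n6: 8 + 4 + 1 + 3 + 7 = 23
n3 -> n1 -> n6: 8 + 7 = 15
n3 -> n1 -> n4 -> n2 -> n6: 8 + 3 + 3 + 7 = 21
Best route has total 15.

15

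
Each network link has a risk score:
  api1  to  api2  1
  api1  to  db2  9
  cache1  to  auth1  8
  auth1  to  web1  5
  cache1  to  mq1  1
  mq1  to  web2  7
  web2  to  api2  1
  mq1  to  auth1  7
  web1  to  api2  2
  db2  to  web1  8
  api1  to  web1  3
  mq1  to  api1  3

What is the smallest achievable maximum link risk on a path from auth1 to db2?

Comparing a few candidate routes:
auth1-cache1-mq1-api1-api2-web1-db2: max(8, 1, 3, 1, 2, 8) = 8
auth1-cache1-mq1-web2-api2-api1-web1-db2: max(8, 1, 7, 1, 1, 3, 8) = 8
auth1-cache1-mq1-web2-api2-web1-db2: max(8, 1, 7, 1, 2, 8) = 8
The minimum achievable maximum is 8.

8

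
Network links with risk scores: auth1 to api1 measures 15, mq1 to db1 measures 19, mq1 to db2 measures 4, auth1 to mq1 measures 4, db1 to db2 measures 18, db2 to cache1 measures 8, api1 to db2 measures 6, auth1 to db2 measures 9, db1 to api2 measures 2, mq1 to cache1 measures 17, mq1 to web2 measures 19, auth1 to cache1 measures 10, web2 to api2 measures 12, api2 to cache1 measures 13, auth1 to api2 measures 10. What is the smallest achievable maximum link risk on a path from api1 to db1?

A few of the api1→db1 routes:
api1 - db2 - auth1 - api2 - db1: max(6, 9, 10, 2) = 10
api1 - db2 - cache1 - auth1 - api2 - db1: max(6, 8, 10, 10, 2) = 10
api1 - db2 - mq1 - auth1 - cache1 - api2 - db1: max(6, 4, 4, 10, 13, 2) = 13
api1 - db2 - cache1 - api2 - db1: max(6, 8, 13, 2) = 13
api1 - db2 - auth1 - cache1 - api2 - db1: max(6, 9, 10, 13, 2) = 13
api1 - db2 - mq1 - auth1 - api2 - db1: max(6, 4, 4, 10, 2) = 10
Best route has worst link 10.

10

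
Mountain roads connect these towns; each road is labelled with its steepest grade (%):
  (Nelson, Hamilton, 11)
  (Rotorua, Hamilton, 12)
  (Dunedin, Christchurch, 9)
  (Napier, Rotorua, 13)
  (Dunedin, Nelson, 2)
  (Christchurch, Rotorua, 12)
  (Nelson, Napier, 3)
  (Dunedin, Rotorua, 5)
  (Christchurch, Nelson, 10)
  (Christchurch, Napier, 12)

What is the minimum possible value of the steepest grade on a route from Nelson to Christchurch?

Some routes from Nelson to Christchurch:
Nelson → Dunedin → Christchurch: max(2, 9) = 9
Nelson → Napier → Christchurch: max(3, 12) = 12
Nelson → Christchurch: max(10) = 10
Nelson → Dunedin → Rotorua → Christchurch: max(2, 5, 12) = 12
The minimum achievable maximum is 9%.

9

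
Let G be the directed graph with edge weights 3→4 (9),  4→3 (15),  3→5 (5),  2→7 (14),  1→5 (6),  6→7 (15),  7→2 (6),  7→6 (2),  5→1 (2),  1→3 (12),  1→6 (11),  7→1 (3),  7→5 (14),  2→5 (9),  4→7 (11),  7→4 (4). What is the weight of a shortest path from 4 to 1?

Routes from 4 to 1:
4→7→1: 11 + 3 = 14
4→7→2→5→1: 11 + 6 + 9 + 2 = 28
4→3→5→1: 15 + 5 + 2 = 22
4→7→5→1: 11 + 14 + 2 = 27
The minimum is 14.

14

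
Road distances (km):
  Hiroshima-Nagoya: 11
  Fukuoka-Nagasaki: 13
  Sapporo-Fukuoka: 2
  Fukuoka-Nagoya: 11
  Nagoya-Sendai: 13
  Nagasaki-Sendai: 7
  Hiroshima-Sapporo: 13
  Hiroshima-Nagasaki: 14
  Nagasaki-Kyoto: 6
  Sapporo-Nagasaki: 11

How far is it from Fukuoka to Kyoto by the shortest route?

19

A few of the Fukuoka→Kyoto routes:
Fukuoka - Nagoya - Hiroshima - Nagasaki - Kyoto: 11 + 11 + 14 + 6 = 42
Fukuoka - Nagoya - Hiroshima - Sapporo - Nagasaki - Kyoto: 11 + 11 + 13 + 11 + 6 = 52
Fukuoka - Nagoya - Sendai - Nagasaki - Kyoto: 11 + 13 + 7 + 6 = 37
Fukuoka - Sapporo - Hiroshima - Nagasaki - Kyoto: 2 + 13 + 14 + 6 = 35
Fukuoka - Sapporo - Nagasaki - Kyoto: 2 + 11 + 6 = 19
Fukuoka - Nagasaki - Kyoto: 13 + 6 = 19
Best route has total 19 km.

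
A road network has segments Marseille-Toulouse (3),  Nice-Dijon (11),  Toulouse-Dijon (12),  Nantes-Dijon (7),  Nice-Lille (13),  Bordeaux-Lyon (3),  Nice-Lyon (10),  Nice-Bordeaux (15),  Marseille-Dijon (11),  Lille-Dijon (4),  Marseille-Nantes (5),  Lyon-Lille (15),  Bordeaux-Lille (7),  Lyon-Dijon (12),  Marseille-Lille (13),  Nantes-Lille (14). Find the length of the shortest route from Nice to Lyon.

10

A few of the Nice→Lyon routes:
Nice-Lille-Bordeaux-Lyon: 13 + 7 + 3 = 23
Nice-Lyon: 10
Nice-Bordeaux-Lyon: 15 + 3 = 18
The minimum is 10.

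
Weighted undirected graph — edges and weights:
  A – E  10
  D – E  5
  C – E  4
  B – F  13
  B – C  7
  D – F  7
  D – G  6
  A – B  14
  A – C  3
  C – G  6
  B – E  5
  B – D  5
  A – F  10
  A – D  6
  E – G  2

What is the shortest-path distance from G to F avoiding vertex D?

Some routes from G to F avoiding D:
G -> E -> B -> F: 2 + 5 + 13 = 20
G -> E -> A -> F: 2 + 10 + 10 = 22
G -> C -> A -> F: 6 + 3 + 10 = 19
G -> E -> C -> A -> F: 2 + 4 + 3 + 10 = 19
The minimum is 19.

19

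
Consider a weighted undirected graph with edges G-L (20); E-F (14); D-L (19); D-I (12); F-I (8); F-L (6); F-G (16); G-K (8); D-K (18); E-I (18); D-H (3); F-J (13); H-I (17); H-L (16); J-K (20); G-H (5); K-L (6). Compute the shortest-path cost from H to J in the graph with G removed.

Some routes from H to J avoiding G:
H - L - F - J: 16 + 6 + 13 = 35
H - L - K - J: 16 + 6 + 20 = 42
H - D - L - F - J: 3 + 19 + 6 + 13 = 41
H - D - I - F - J: 3 + 12 + 8 + 13 = 36
H - D - K - J: 3 + 18 + 20 = 41
H - I - F - J: 17 + 8 + 13 = 38
Shortest: 35.

35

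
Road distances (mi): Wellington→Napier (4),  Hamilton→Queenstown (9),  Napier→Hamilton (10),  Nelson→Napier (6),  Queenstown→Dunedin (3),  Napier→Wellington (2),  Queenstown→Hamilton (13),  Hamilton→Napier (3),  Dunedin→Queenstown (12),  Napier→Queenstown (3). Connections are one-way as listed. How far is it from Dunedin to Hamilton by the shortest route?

Routes from Dunedin to Hamilton:
Dunedin - Queenstown - Hamilton: 12 + 13 = 25
Best route has total 25 mi.

25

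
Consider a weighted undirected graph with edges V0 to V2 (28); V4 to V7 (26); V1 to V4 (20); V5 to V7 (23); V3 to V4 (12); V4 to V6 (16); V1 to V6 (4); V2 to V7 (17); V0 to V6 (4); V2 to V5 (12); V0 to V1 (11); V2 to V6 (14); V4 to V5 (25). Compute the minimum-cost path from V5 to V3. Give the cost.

Some routes from V5 to V3:
V5 - V2 - V6 - V4 - V3: 12 + 14 + 16 + 12 = 54
V5 - V4 - V3: 25 + 12 = 37
V5 - V7 - V4 - V3: 23 + 26 + 12 = 61
V5 - V2 - V6 - V1 - V4 - V3: 12 + 14 + 4 + 20 + 12 = 62
Best route has total 37.

37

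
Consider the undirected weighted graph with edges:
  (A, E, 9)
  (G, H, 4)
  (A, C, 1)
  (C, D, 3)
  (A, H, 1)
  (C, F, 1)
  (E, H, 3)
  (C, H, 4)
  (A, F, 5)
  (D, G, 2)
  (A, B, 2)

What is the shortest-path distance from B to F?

4

Comparing a few candidate routes:
B→A→C→F: 2 + 1 + 1 = 4
B→A→H→G→D→C→F: 2 + 1 + 4 + 2 + 3 + 1 = 13
B→A→H→C→F: 2 + 1 + 4 + 1 = 8
B→A→F: 2 + 5 = 7
Shortest: 4.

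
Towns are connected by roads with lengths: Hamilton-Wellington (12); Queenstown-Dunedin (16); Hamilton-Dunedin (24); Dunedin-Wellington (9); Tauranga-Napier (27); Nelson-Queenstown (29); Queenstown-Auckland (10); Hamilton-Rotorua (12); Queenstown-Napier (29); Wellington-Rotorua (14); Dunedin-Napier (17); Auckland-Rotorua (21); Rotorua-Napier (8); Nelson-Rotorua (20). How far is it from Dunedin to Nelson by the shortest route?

A few of the Dunedin→Nelson routes:
Dunedin → Hamilton → Rotorua → Nelson: 24 + 12 + 20 = 56
Dunedin → Queenstown → Auckland → Rotorua → Nelson: 16 + 10 + 21 + 20 = 67
Dunedin → Napier → Rotorua → Nelson: 17 + 8 + 20 = 45
Dunedin → Wellington → Hamilton → Rotorua → Nelson: 9 + 12 + 12 + 20 = 53
Dunedin → Wellington → Rotorua → Nelson: 9 + 14 + 20 = 43
Dunedin → Queenstown → Nelson: 16 + 29 = 45
Best route has total 43.

43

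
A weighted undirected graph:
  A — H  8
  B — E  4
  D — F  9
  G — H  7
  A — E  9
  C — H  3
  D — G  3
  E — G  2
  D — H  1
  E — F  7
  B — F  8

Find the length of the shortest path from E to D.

5

Checking several routes:
E-F-D: 7 + 9 = 16
E-G-H-D: 2 + 7 + 1 = 10
E-G-D: 2 + 3 = 5
The minimum is 5.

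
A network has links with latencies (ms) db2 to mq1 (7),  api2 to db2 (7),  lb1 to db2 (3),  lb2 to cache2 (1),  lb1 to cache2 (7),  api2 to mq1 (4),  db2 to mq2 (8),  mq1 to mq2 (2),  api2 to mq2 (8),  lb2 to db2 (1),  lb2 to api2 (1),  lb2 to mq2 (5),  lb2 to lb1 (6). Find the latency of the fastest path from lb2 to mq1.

5

Checking several routes:
lb2→db2→mq1: 1 + 7 = 8
lb2→mq2→mq1: 5 + 2 = 7
lb2→api2→mq1: 1 + 4 = 5
The minimum is 5 ms.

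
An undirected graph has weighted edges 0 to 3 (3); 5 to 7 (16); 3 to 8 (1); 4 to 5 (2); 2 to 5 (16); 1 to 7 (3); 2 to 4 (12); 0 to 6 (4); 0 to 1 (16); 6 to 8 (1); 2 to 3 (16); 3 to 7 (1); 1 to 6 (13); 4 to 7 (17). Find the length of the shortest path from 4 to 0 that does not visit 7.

31

Checking several routes:
4-2-3-0: 12 + 16 + 3 = 31
4-2-3-8-6-0: 12 + 16 + 1 + 1 + 4 = 34
4-5-2-3-0: 2 + 16 + 16 + 3 = 37
Best route has total 31.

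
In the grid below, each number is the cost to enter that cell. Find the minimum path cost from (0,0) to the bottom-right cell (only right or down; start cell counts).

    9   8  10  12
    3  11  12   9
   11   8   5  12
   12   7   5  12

53

Best path: r0c0 r1c0 r1c1 r2c1 r2c2 r3c2 r3c3
Cost: 9 + 3 + 11 + 8 + 5 + 5 + 12 = 53
For comparison, the top-then-right route costs 72.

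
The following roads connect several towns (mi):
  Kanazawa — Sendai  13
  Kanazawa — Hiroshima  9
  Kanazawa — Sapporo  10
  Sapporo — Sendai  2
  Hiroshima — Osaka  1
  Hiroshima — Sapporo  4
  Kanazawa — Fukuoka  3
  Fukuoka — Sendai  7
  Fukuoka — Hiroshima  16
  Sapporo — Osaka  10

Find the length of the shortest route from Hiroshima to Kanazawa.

Checking several routes:
Hiroshima → Kanazawa: 9
Hiroshima → Sapporo → Sendai → Fukuoka → Kanazawa: 4 + 2 + 7 + 3 = 16
Hiroshima → Sapporo → Kanazawa: 4 + 10 = 14
Hiroshima → Sapporo → Sendai → Kanazawa: 4 + 2 + 13 = 19
Best route has total 9 mi.

9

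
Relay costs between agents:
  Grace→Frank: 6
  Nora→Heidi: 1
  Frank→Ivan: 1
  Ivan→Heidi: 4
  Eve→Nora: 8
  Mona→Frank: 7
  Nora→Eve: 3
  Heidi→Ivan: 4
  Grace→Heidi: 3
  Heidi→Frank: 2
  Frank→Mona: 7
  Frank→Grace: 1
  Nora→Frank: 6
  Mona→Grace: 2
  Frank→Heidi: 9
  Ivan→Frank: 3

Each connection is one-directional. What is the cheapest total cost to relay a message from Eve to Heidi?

Some routes from Eve to Heidi:
Eve - Nora - Frank - Grace - Heidi: 8 + 6 + 1 + 3 = 18
Eve - Nora - Frank - Ivan - Heidi: 8 + 6 + 1 + 4 = 19
Eve - Nora - Frank - Heidi: 8 + 6 + 9 = 23
Eve - Nora - Heidi: 8 + 1 = 9
Shortest: 9.

9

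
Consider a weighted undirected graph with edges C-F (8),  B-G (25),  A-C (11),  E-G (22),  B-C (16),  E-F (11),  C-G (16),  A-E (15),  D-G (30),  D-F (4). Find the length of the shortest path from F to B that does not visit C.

Candidate routes:
F→D→G→B: 4 + 30 + 25 = 59
F→E→G→B: 11 + 22 + 25 = 58
The minimum is 58.

58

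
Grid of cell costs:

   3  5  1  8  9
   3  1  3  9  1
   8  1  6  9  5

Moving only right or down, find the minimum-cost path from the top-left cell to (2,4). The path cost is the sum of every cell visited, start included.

Cheapest: (0,0) (1,0) (1,1) (1,2) (1,3) (1,4) (2,4)
  3 + 3 + 1 + 3 + 9 + 1 + 5 = 25
(Top row then right column would cost 32.)

25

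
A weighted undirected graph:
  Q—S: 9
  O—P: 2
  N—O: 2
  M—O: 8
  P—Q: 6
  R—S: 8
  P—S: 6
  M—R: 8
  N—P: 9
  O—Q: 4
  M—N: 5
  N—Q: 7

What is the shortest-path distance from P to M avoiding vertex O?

Routes from P to M avoiding O:
P→N→M: 9 + 5 = 14
P→S→R→M: 6 + 8 + 8 = 22
P→S→Q→N→M: 6 + 9 + 7 + 5 = 27
P→N→Q→S→R→M: 9 + 7 + 9 + 8 + 8 = 41
P→Q→N→M: 6 + 7 + 5 = 18
P→Q→S→R→M: 6 + 9 + 8 + 8 = 31
Best route has total 14.

14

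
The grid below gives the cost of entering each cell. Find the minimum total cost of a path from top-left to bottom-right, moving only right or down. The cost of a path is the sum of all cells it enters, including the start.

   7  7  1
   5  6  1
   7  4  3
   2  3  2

21

Best path: r0c0 r0c1 r0c2 r1c2 r2c2 r3c2
Cost: 7 + 7 + 1 + 1 + 3 + 2 = 21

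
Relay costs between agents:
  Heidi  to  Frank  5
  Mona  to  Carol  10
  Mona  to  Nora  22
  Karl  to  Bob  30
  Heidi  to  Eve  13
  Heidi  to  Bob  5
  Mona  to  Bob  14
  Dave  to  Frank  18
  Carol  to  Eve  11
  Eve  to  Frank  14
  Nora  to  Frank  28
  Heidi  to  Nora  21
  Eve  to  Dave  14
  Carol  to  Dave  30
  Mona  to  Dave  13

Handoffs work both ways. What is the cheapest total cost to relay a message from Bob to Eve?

Checking several routes:
Bob -> Heidi -> Frank -> Eve: 5 + 5 + 14 = 24
Bob -> Mona -> Dave -> Eve: 14 + 13 + 14 = 41
Bob -> Heidi -> Eve: 5 + 13 = 18
Bob -> Mona -> Carol -> Eve: 14 + 10 + 11 = 35
Best route has total 18.

18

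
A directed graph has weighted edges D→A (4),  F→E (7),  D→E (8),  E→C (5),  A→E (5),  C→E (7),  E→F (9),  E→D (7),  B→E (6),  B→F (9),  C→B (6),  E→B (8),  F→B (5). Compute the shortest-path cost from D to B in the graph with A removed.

16

Candidate routes:
D-E-C-B: 8 + 5 + 6 = 19
D-E-F-B: 8 + 9 + 5 = 22
D-E-B: 8 + 8 = 16
The minimum is 16.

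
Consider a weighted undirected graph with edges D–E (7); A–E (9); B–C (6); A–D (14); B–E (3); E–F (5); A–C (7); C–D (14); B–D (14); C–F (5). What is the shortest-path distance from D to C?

A few of the D→C routes:
D -> A -> C: 14 + 7 = 21
D -> C: 14
D -> B -> C: 14 + 6 = 20
D -> E -> B -> C: 7 + 3 + 6 = 16
D -> E -> F -> C: 7 + 5 + 5 = 17
The minimum is 14.

14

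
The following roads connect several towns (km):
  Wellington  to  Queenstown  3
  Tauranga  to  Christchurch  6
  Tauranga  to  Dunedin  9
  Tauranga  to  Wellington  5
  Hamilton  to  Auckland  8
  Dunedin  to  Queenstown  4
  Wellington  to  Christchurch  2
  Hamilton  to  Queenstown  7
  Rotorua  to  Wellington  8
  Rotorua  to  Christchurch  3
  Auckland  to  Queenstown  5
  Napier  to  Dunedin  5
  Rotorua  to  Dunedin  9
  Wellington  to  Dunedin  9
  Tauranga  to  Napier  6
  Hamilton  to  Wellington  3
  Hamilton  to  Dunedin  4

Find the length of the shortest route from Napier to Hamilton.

Some routes from Napier to Hamilton:
Napier-Dunedin-Hamilton: 5 + 4 = 9
Napier-Tauranga-Wellington-Hamilton: 6 + 5 + 3 = 14
Napier-Dunedin-Queenstown-Hamilton: 5 + 4 + 7 = 16
Napier-Dunedin-Queenstown-Wellington-Hamilton: 5 + 4 + 3 + 3 = 15
Shortest: 9 km.

9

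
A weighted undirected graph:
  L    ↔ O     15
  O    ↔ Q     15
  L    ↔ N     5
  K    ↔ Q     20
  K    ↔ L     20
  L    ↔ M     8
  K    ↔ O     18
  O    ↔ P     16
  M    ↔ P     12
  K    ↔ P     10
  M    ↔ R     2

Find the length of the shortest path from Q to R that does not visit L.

Some routes from Q to R avoiding L:
Q -> K -> P -> M -> R: 20 + 10 + 12 + 2 = 44
Q -> O -> P -> M -> R: 15 + 16 + 12 + 2 = 45
Q -> O -> K -> P -> M -> R: 15 + 18 + 10 + 12 + 2 = 57
The minimum is 44.

44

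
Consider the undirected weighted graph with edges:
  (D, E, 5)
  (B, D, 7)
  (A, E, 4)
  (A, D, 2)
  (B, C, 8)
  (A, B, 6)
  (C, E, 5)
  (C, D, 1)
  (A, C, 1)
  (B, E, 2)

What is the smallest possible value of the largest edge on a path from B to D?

A few of the B→D routes:
B - E - A - C - D: max(2, 4, 1, 1) = 4
B - E - C - A - D: max(2, 5, 1, 2) = 5
B - E - A - D: max(2, 4, 2) = 4
B - E - C - D: max(2, 5, 1) = 5
Smallest bottleneck: 4.

4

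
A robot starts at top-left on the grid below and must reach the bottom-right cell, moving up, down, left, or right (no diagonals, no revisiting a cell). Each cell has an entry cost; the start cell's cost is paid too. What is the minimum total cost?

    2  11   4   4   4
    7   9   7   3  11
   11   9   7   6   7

37

Cheapest: (0,0) (0,1) (0,2) (0,3) (1,3) (2,3) (2,4)
  2 + 11 + 4 + 4 + 3 + 6 + 7 = 37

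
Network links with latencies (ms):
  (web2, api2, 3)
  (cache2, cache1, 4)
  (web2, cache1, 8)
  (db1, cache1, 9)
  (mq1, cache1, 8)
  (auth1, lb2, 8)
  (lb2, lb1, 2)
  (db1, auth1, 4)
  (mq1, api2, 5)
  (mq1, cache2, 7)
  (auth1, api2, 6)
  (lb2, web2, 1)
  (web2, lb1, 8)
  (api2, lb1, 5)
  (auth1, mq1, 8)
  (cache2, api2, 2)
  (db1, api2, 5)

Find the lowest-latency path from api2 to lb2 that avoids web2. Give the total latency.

Some routes from api2 to lb2 avoiding web2:
api2-mq1-auth1-lb2: 5 + 8 + 8 = 21
api2-lb1-lb2: 5 + 2 = 7
api2-db1-auth1-lb2: 5 + 4 + 8 = 17
api2-auth1-lb2: 6 + 8 = 14
api2-cache2-mq1-auth1-lb2: 2 + 7 + 8 + 8 = 25
The minimum is 7 ms.

7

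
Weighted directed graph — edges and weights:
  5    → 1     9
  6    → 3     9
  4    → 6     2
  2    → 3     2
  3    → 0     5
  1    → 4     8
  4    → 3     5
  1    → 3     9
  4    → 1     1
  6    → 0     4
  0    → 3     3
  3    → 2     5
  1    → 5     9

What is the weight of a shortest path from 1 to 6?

Paths from 1 to 6:
1-4-6: 8 + 2 = 10
The minimum is 10.

10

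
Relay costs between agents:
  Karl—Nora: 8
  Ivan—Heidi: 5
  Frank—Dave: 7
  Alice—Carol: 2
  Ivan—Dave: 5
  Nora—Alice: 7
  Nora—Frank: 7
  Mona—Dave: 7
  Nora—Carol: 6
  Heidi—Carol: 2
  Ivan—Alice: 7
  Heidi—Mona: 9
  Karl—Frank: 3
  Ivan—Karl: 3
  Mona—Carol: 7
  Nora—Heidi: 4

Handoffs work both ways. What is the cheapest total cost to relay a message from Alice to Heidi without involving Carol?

Comparing a few candidate routes:
Alice-Nora-Heidi: 7 + 4 = 11
Alice-Ivan-Karl-Frank-Nora-Heidi: 7 + 3 + 3 + 7 + 4 = 24
Alice-Nora-Karl-Ivan-Heidi: 7 + 8 + 3 + 5 = 23
Alice-Ivan-Karl-Nora-Heidi: 7 + 3 + 8 + 4 = 22
Alice-Ivan-Heidi: 7 + 5 = 12
Best route has total 11.

11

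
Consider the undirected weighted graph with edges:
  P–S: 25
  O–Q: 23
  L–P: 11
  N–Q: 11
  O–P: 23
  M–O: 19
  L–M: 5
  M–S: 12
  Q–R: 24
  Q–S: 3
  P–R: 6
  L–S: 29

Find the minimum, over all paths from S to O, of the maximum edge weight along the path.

Comparing a few candidate routes:
S -> Q -> R -> P -> L -> M -> O: max(3, 24, 6, 11, 5, 19) = 24
S -> M -> L -> P -> O: max(12, 5, 11, 23) = 23
S -> M -> O: max(12, 19) = 19
S -> Q -> O: max(3, 23) = 23
Smallest bottleneck: 19.

19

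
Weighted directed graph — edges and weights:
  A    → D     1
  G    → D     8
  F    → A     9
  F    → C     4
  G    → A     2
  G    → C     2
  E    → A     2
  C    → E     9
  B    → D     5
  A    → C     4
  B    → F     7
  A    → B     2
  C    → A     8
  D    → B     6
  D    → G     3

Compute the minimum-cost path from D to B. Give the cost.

Candidate routes:
D - G - A - B: 3 + 2 + 2 = 7
D - G - C - A - B: 3 + 2 + 8 + 2 = 15
D - G - C - E - A - B: 3 + 2 + 9 + 2 + 2 = 18
D - B: 6
Best route has total 6.

6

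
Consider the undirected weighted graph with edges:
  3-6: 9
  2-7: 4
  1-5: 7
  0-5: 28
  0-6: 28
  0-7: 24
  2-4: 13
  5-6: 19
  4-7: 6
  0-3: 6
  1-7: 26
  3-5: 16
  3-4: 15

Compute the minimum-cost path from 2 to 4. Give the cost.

A few of the 2→4 routes:
2 - 7 - 0 - 3 - 4: 4 + 24 + 6 + 15 = 49
2 - 4: 13
2 - 7 - 4: 4 + 6 = 10
The minimum is 10.

10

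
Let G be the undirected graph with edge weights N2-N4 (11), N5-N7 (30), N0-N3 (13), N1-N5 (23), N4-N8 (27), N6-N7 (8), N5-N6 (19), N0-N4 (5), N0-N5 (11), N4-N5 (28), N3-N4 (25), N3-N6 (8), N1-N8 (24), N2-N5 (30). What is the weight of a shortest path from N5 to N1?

Checking several routes:
N5 - N1: 23
N5 - N0 - N4 - N8 - N1: 11 + 5 + 27 + 24 = 67
N5 - N2 - N4 - N8 - N1: 30 + 11 + 27 + 24 = 92
N5 - N4 - N8 - N1: 28 + 27 + 24 = 79
N5 - N6 - N3 - N0 - N4 - N8 - N1: 19 + 8 + 13 + 5 + 27 + 24 = 96
The minimum is 23.

23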